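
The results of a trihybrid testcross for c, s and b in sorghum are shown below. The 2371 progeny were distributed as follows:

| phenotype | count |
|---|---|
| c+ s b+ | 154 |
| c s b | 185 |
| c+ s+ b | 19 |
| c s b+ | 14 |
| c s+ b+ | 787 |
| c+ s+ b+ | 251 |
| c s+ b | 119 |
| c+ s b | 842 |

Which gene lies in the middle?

s

The two most frequent reciprocal classes, c s+ b+ and c+ s b, are the parental types, so the F1 was c s+ b+ / c+ s b.
The two rarest classes, c s b+ and c+ s+ b, are the double crossovers. Comparing them with the parentals, only the s allele has switched, so s is the middle locus and the order is c – s – b.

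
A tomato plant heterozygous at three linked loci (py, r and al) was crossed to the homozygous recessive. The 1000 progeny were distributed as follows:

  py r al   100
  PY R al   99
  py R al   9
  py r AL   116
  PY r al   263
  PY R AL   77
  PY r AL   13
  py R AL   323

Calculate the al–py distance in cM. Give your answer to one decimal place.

19.9 cM

The two most frequent reciprocal classes, py R AL and PY r al, are the parental types, so the F1 was py R AL / PY r al.
The two rarest classes, py R al and PY r AL, are the double crossovers. Comparing them with the parentals, only the al allele has switched, so al is the middle locus and the order is r – al – py.
Crossovers in the al–py interval produce the single-crossover classes PY R AL and py r al (77 + 100 = 177) plus the double crossovers (22).
RF(al–py) = (177 + 22) / 1000 = 199/1000 = 0.1990 → 19.9 cM.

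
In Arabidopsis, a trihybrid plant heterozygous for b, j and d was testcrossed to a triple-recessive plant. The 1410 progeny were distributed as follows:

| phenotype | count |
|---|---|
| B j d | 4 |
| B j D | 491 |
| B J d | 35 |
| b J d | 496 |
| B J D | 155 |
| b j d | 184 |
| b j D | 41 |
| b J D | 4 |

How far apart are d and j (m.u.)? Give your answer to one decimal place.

24.6 m.u.

The two most frequent reciprocal classes, b J d and B j D, are the parental types, so the F1 was b J d / B j D.
The two rarest classes, b J D and B j d, are the double crossovers. Comparing them with the parentals, only the d allele has switched, so d is the middle locus and the order is j – d – b.
Crossovers in the j–d interval produce the single-crossover classes b j d and B J D (184 + 155 = 339) plus the double crossovers (8).
RF(j–d) = (339 + 8) / 1410 = 347/1410 = 0.2461 → 24.6 m.u.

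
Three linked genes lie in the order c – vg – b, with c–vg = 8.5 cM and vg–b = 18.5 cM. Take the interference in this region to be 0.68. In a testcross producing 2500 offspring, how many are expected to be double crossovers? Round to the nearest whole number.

Map distances give recombination frequencies of 0.085 and 0.185 for the two intervals.
With interference 0.68 (so coincidence = 0.32), expected double-crossover frequency = 0.085 × 0.185 × 0.32 = 0.00503.
Expected number = 0.00503 × 2500 = 12.58 ≈ 13.

13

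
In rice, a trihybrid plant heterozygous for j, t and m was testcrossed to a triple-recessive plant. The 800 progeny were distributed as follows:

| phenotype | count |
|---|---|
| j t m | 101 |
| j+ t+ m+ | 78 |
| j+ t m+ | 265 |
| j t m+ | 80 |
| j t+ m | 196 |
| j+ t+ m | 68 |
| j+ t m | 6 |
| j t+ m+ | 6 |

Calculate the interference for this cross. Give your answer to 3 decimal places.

0.686

The two most frequent reciprocal classes, j t+ m and j+ t m+, are the parental types, so the F1 was j t+ m / j+ t m+.
The two rarest classes, j t+ m+ and j+ t m, are the double crossovers. Comparing them with the parentals, only the m allele has switched, so m is the middle locus and the order is j – m – t.
j–m: (148 + 12)/800 = 0.2000; m–t: (179 + 12)/800 = 0.2387.
Expected DCO frequency = 0.2000 × 0.2387 ≈ 0.04774; observed = 12/800 ≈ 0.01500.
Coefficient of coincidence = 0.01500/0.04774 ≈ 0.314; interference = 1 − 0.314 = 0.686.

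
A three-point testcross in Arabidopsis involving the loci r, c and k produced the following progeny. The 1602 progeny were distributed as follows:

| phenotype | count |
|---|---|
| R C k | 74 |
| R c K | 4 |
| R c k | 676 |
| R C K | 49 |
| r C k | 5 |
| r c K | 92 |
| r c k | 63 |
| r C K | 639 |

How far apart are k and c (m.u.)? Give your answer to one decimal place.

The two most frequent reciprocal classes, r C K and R c k, are the parental types, so the F1 was r C K / R c k.
The two rarest classes, r C k and R c K, are the double crossovers. Comparing them with the parentals, only the k allele has switched, so k is the middle locus and the order is c – k – r.
Crossovers in the c–k interval produce the single-crossover classes r c K and R C k (92 + 74 = 166) plus the double crossovers (9).
RF(c–k) = (166 + 9) / 1602 = 175/1602 = 0.1092 → 10.9 m.u.

10.9 m.u.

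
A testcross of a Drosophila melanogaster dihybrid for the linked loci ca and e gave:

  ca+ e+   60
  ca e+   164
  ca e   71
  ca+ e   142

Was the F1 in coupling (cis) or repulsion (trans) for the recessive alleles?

trans

The two most frequent classes are ca+ e (142) and ca e+ (164); these are the parental (non-recombinant) types.
So the F1 carried ca+ e on one chromosome and ca e+ on the other — the recessive alleles are on opposite chromosomes (trans / repulsion).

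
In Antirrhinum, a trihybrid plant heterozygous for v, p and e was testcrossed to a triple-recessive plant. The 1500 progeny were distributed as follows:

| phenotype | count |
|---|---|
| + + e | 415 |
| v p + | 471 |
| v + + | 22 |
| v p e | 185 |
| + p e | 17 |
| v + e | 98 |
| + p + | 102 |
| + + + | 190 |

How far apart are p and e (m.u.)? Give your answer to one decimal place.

27.6 m.u.

The two most frequent reciprocal classes, v p + and + + e, are the parental types, so the F1 was v p + / + + e.
The two rarest classes, v + + and + p e, are the double crossovers. Comparing them with the parentals, only the p allele has switched, so p is the middle locus and the order is v – p – e.
Crossovers in the p–e interval produce the single-crossover classes v p e and + + + (185 + 190 = 375) plus the double crossovers (39).
RF(p–e) = (375 + 39) / 1500 = 414/1500 = 0.2760 → 27.6 m.u.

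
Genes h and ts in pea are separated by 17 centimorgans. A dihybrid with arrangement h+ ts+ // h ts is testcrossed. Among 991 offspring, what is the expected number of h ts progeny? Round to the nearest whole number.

411

A map distance of 17 centimorgans corresponds to a recombination frequency of 0.170.
The F1 is h+ ts+ / h ts, so h ts is a parental gamete class with expected frequency (1 − r)/2 = 0.830/2 = 0.4150.
Expected number = 0.4150 × 991 = 411.26 ≈ 411.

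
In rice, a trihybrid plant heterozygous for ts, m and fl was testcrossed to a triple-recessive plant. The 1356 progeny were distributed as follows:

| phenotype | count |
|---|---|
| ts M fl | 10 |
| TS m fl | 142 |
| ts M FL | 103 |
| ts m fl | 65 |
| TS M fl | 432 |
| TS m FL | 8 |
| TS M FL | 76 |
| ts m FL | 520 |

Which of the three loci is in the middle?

The two most frequent reciprocal classes, TS M fl and ts m FL, are the parental types, so the F1 was TS M fl / ts m FL.
The two rarest classes, ts M fl and TS m FL, are the double crossovers. Comparing them with the parentals, only the ts allele has switched, so ts is the middle locus and the order is m – ts – fl.

ts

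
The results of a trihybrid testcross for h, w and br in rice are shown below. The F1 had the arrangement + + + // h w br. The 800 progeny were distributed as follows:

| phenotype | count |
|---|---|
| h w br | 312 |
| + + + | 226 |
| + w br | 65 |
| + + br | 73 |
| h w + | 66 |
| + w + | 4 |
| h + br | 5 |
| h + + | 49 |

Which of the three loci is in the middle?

The two rarest classes, + w + and h + br, are the double crossovers. Comparing them with the parentals, only the w allele has switched, so w is the middle locus and the order is h – w – br.

w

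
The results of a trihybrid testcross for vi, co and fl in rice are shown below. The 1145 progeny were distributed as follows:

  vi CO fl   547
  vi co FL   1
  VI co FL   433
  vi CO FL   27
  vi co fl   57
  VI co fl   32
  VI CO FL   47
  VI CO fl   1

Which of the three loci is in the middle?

The two most frequent reciprocal classes, vi CO fl and VI co FL, are the parental types, so the F1 was vi CO fl / VI co FL.
The two rarest classes, VI CO fl and vi co FL, are the double crossovers. Comparing them with the parentals, only the vi allele has switched, so vi is the middle locus and the order is fl – vi – co.

vi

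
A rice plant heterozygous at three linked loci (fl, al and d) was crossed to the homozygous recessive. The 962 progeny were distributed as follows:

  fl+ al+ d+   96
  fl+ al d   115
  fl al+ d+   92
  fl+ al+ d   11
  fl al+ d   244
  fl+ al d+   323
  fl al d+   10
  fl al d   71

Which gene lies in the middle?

fl

The two most frequent reciprocal classes, fl+ al d+ and fl al+ d, are the parental types, so the F1 was fl+ al d+ / fl al+ d.
The two rarest classes, fl al d+ and fl+ al+ d, are the double crossovers. Comparing them with the parentals, only the fl allele has switched, so fl is the middle locus and the order is d – fl – al.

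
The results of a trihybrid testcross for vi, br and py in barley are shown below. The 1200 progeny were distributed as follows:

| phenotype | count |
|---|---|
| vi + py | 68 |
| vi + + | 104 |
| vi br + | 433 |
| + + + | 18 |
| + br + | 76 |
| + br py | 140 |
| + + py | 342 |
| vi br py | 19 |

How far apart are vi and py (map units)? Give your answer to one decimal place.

15.1 map units

The two most frequent reciprocal classes, + + py and vi br +, are the parental types, so the F1 was + + py / vi br +.
The two rarest classes, + + + and vi br py, are the double crossovers. Comparing them with the parentals, only the py allele has switched, so py is the middle locus and the order is br – py – vi.
Crossovers in the py–vi interval produce the single-crossover classes vi + py and + br + (68 + 76 = 144) plus the double crossovers (37).
RF(py–vi) = (144 + 37) / 1200 = 181/1200 = 0.1508 → 15.1 map units.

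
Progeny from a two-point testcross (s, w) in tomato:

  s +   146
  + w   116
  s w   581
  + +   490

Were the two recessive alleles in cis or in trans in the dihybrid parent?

cis

The two most frequent classes are + + (490) and s w (581); these are the parental (non-recombinant) types.
So the F1 carried + + on one chromosome and s w on the other — the recessive alleles are on the same chromosome (cis / coupling).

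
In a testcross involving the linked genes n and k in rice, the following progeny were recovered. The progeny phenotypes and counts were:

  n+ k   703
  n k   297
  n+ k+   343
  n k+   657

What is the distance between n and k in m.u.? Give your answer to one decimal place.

The two most frequent classes, n+ k (703) and n k+ (657), are the parental types, so the F1 was n+ k / n k+.
The recombinant classes are n+ k+ and n k: 343 + 297 = 640.
Recombination frequency = 640/2000 = 0.3200 ≈ 32.0%, i.e. 32.0 m.u.

32.0 m.u.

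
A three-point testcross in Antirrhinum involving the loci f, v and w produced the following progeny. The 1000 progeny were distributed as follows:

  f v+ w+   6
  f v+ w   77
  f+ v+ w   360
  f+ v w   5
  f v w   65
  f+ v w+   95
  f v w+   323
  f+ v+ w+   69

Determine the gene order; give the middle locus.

The two most frequent reciprocal classes, f+ v+ w and f v w+, are the parental types, so the F1 was f+ v+ w / f v w+.
The two rarest classes, f+ v w and f v+ w+, are the double crossovers. Comparing them with the parentals, only the v allele has switched, so v is the middle locus and the order is w – v – f.

v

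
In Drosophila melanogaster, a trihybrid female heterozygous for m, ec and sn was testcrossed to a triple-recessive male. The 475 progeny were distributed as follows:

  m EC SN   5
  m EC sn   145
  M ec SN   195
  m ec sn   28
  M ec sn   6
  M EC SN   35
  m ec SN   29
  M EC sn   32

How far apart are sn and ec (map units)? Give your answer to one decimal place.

15.6 map units

The two most frequent reciprocal classes, M ec SN and m EC sn, are the parental types, so the F1 was M ec SN / m EC sn.
The two rarest classes, M ec sn and m EC SN, are the double crossovers. Comparing them with the parentals, only the sn allele has switched, so sn is the middle locus and the order is ec – sn – m.
Crossovers in the ec–sn interval produce the single-crossover classes M EC SN and m ec sn (35 + 28 = 63) plus the double crossovers (11).
RF(ec–sn) = (63 + 11) / 475 = 74/475 = 0.1558 → 15.6 map units.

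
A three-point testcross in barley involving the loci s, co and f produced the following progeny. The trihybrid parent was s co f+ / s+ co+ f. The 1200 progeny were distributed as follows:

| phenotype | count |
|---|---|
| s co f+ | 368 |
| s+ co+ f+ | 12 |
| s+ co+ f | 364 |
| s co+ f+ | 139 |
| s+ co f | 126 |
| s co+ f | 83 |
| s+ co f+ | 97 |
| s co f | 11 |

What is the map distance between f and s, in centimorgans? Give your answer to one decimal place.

16.9 centimorgans

The two rarest classes, s co f and s+ co+ f+, are the double crossovers. Comparing them with the parentals, only the f allele has switched, so f is the middle locus and the order is co – f – s.
Crossovers in the f–s interval produce the single-crossover classes s+ co f+ and s co+ f (97 + 83 = 180) plus the double crossovers (23).
RF(f–s) = (180 + 23) / 1200 = 203/1200 = 0.1692 → 16.9 centimorgans.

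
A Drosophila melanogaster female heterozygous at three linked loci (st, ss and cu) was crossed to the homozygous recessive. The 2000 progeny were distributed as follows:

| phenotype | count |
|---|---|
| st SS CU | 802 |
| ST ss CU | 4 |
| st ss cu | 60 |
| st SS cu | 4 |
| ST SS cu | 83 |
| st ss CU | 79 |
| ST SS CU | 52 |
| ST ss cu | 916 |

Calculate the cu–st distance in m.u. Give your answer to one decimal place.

6.0 m.u.

The two most frequent reciprocal classes, ST ss cu and st SS CU, are the parental types, so the F1 was ST ss cu / st SS CU.
The two rarest classes, ST ss CU and st SS cu, are the double crossovers. Comparing them with the parentals, only the cu allele has switched, so cu is the middle locus and the order is st – cu – ss.
Crossovers in the st–cu interval produce the single-crossover classes st ss cu and ST SS CU (60 + 52 = 112) plus the double crossovers (8).
RF(st–cu) = (112 + 8) / 2000 = 120/2000 = 0.0600 → 6.0 m.u.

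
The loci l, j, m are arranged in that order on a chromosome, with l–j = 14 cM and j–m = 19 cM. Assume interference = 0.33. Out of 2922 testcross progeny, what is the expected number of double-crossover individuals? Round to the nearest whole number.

Map distances give recombination frequencies of 0.140 and 0.190 for the two intervals.
With interference 0.33 (so coincidence = 0.67), expected double-crossover frequency = 0.140 × 0.190 × 0.67 = 0.01782.
Expected number = 0.01782 × 2922 = 52.08 ≈ 52.

52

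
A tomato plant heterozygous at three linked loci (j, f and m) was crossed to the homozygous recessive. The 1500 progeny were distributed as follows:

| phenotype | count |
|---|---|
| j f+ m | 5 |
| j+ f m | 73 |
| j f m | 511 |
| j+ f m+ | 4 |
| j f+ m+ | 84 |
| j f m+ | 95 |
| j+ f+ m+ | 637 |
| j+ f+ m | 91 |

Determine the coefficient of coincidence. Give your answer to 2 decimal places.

The two most frequent reciprocal classes, j f m and j+ f+ m+, are the parental types, so the F1 was j f m / j+ f+ m+.
The two rarest classes, j f+ m and j+ f m+, are the double crossovers. Comparing them with the parentals, only the f allele has switched, so f is the middle locus and the order is m – f – j.
m–f: (186 + 9)/1500 = 0.1300; f–j: (157 + 9)/1500 = 0.1107.
Expected DCO frequency = 0.1300 × 0.1107 ≈ 0.01439; observed = 9/1500 ≈ 0.00600.
Coefficient of coincidence = 0.00600/0.01439 ≈ 0.42.

0.42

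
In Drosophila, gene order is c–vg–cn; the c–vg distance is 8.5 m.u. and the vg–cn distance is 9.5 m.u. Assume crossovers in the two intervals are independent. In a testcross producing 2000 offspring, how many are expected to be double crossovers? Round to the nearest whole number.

Map distances give recombination frequencies of 0.085 and 0.095 for the two intervals.
With no interference, expected double-crossover frequency = 0.085 × 0.095 = 0.00808.
Expected number = 0.00808 × 2000 = 16.15 ≈ 16.

16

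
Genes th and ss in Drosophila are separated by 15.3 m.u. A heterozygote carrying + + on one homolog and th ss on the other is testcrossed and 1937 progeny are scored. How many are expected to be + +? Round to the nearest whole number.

A map distance of 15.3 m.u. corresponds to a recombination frequency of 0.153.
The F1 is + + / th ss, so + + is a parental gamete class with expected frequency (1 − r)/2 = 0.847/2 = 0.4235.
Expected number = 0.4235 × 1937 = 820.32 ≈ 820.

820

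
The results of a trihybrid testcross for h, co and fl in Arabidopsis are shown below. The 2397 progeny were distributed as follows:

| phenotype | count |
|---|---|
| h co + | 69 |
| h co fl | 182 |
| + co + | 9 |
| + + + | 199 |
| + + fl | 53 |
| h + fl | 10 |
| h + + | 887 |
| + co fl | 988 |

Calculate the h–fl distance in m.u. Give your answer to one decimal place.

16.7 m.u.

The two most frequent reciprocal classes, + co fl and h + +, are the parental types, so the F1 was + co fl / h + +.
The two rarest classes, + co + and h + fl, are the double crossovers. Comparing them with the parentals, only the fl allele has switched, so fl is the middle locus and the order is co – fl – h.
Crossovers in the fl–h interval produce the single-crossover classes h co fl and + + + (182 + 199 = 381) plus the double crossovers (19).
RF(fl–h) = (381 + 19) / 2397 = 400/2397 = 0.1669 → 16.7 m.u.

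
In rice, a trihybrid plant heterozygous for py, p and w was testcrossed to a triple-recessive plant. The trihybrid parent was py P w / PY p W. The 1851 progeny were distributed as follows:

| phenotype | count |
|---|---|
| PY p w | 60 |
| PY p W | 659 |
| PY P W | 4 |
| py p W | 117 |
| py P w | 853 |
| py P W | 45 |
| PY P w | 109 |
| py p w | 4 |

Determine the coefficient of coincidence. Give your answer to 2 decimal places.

The two rarest classes, py p w and PY P W, are the double crossovers. Comparing them with the parentals, only the p allele has switched, so p is the middle locus and the order is py – p – w.
py–p: (226 + 8)/1851 = 0.1264; p–w: (105 + 8)/1851 = 0.0610.
Expected DCO frequency = 0.1264 × 0.0610 ≈ 0.00771; observed = 8/1851 ≈ 0.00432.
Coefficient of coincidence = 0.00432/0.00771 ≈ 0.56.

0.56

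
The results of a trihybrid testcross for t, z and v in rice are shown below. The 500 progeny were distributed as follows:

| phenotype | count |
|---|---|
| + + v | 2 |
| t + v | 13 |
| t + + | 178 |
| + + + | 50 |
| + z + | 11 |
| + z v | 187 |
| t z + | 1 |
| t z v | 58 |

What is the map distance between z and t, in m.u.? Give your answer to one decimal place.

The two most frequent reciprocal classes, + z v and t + +, are the parental types, so the F1 was + z v / t + +.
The two rarest classes, + + v and t z +, are the double crossovers. Comparing them with the parentals, only the z allele has switched, so z is the middle locus and the order is v – z – t.
Crossovers in the z–t interval produce the single-crossover classes t z v and + + + (58 + 50 = 108) plus the double crossovers (3).
RF(z–t) = (108 + 3) / 500 = 111/500 = 0.2220 → 22.2 m.u.

22.2 m.u.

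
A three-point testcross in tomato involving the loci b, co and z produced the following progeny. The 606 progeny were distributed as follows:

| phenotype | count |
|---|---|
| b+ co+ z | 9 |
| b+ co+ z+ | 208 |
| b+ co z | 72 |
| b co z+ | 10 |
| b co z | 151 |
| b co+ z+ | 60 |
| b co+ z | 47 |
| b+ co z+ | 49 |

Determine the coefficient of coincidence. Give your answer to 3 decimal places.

The two most frequent reciprocal classes, b+ co+ z+ and b co z, are the parental types, so the F1 was b+ co+ z+ / b co z.
The two rarest classes, b+ co+ z and b co z+, are the double crossovers. Comparing them with the parentals, only the z allele has switched, so z is the middle locus and the order is co – z – b.
co–z: (96 + 19)/606 = 0.1898; z–b: (132 + 19)/606 = 0.2492.
Expected DCO frequency = 0.1898 × 0.2492 ≈ 0.04730; observed = 19/606 ≈ 0.03135.
Coefficient of coincidence = 0.03135/0.04730 ≈ 0.663.

0.663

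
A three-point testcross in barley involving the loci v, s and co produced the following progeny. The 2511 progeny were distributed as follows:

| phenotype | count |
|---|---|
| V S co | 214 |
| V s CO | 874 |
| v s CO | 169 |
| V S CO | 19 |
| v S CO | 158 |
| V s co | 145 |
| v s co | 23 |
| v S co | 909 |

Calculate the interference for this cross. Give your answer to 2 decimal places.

The two most frequent reciprocal classes, V s CO and v S co, are the parental types, so the F1 was V s CO / v S co.
The two rarest classes, V S CO and v s co, are the double crossovers. Comparing them with the parentals, only the s allele has switched, so s is the middle locus and the order is co – s – v.
co–s: (303 + 42)/2511 = 0.1374; s–v: (383 + 42)/2511 = 0.1693.
Expected DCO frequency = 0.1374 × 0.1693 ≈ 0.02326; observed = 42/2511 ≈ 0.01673.
Coefficient of coincidence = 0.01673/0.02326 ≈ 0.72; interference = 1 − 0.72 = 0.28.

0.28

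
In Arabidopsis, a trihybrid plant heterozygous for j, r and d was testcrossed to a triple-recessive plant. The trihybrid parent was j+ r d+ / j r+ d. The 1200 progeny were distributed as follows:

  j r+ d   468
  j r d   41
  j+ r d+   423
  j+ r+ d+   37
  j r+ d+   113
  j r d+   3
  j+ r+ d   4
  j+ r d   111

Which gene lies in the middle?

The two rarest classes, j r d+ and j+ r+ d, are the double crossovers. Comparing them with the parentals, only the j allele has switched, so j is the middle locus and the order is r – j – d.

j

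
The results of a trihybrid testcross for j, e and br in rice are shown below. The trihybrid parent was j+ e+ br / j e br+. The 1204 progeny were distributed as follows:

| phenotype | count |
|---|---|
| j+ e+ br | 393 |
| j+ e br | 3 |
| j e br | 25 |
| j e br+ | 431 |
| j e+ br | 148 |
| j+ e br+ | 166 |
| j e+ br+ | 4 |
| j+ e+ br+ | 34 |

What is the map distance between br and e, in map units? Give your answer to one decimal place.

5.5 map units

The two rarest classes, j+ e br and j e+ br+, are the double crossovers. Comparing them with the parentals, only the e allele has switched, so e is the middle locus and the order is br – e – j.
Crossovers in the br–e interval produce the single-crossover classes j+ e+ br+ and j e br (34 + 25 = 59) plus the double crossovers (7).
RF(br–e) = (59 + 7) / 1204 = 66/1204 = 0.0548 → 5.5 map units.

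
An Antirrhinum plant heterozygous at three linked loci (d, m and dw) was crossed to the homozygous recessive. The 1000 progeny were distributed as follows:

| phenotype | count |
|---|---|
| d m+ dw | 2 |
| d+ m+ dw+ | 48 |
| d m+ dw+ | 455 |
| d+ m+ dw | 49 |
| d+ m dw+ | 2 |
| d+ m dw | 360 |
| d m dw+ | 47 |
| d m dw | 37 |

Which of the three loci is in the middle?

The two most frequent reciprocal classes, d m+ dw+ and d+ m dw, are the parental types, so the F1 was d m+ dw+ / d+ m dw.
The two rarest classes, d m+ dw and d+ m dw+, are the double crossovers. Comparing them with the parentals, only the dw allele has switched, so dw is the middle locus and the order is m – dw – d.

dw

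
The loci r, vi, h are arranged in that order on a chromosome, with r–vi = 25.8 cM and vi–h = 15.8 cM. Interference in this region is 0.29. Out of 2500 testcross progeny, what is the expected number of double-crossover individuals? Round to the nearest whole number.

72

Map distances give recombination frequencies of 0.258 and 0.158 for the two intervals.
With interference 0.29 (so coincidence = 0.71), expected double-crossover frequency = 0.258 × 0.158 × 0.71 = 0.02894.
Expected number = 0.02894 × 2500 = 72.36 ≈ 72.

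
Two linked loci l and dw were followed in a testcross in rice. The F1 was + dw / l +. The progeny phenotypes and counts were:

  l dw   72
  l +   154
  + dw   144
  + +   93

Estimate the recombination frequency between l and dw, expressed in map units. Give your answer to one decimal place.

The recombinant classes are + + and l dw: 93 + 72 = 165.
Recombination frequency = 165/463 = 0.3564 ≈ 35.6%, i.e. 35.6 map units.

35.6 map units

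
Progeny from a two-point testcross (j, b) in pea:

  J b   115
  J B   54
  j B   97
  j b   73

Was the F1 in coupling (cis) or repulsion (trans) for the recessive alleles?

trans

The two most frequent classes are J b (115) and j B (97); these are the parental (non-recombinant) types.
So the F1 carried J b on one chromosome and j B on the other — the recessive alleles are on opposite chromosomes (trans / repulsion).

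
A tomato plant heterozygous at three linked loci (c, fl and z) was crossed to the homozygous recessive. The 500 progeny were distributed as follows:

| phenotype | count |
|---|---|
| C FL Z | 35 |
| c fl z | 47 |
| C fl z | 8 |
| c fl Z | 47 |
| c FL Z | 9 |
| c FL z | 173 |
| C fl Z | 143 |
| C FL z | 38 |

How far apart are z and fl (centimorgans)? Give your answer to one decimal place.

19.8 centimorgans

The two most frequent reciprocal classes, C fl Z and c FL z, are the parental types, so the F1 was C fl Z / c FL z.
The two rarest classes, C fl z and c FL Z, are the double crossovers. Comparing them with the parentals, only the z allele has switched, so z is the middle locus and the order is fl – z – c.
Crossovers in the fl–z interval produce the single-crossover classes C FL Z and c fl z (35 + 47 = 82) plus the double crossovers (17).
RF(fl–z) = (82 + 17) / 500 = 99/500 = 0.1980 → 19.8 centimorgans.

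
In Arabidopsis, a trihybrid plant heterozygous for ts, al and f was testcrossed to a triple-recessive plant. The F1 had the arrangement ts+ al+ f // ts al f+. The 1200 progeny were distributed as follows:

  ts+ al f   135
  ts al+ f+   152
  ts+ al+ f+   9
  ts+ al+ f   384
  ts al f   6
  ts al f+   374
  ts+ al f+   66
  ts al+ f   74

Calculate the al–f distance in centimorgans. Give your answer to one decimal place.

The two rarest classes, ts+ al+ f+ and ts al f, are the double crossovers. Comparing them with the parentals, only the f allele has switched, so f is the middle locus and the order is al – f – ts.
Crossovers in the al–f interval produce the single-crossover classes ts+ al f and ts al+ f+ (135 + 152 = 287) plus the double crossovers (15).
RF(al–f) = (287 + 15) / 1200 = 302/1200 = 0.2517 → 25.2 centimorgans.

25.2 centimorgans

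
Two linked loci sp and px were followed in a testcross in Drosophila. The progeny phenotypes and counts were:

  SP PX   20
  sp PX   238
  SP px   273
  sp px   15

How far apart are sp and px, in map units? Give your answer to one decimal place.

The two most frequent classes, SP px (273) and sp PX (238), are the parental types, so the F1 was SP px / sp PX.
The recombinant classes are SP PX and sp px: 20 + 15 = 35.
Recombination frequency = 35/546 = 0.0641 ≈ 6.4%, i.e. 6.4 map units.

6.4 map units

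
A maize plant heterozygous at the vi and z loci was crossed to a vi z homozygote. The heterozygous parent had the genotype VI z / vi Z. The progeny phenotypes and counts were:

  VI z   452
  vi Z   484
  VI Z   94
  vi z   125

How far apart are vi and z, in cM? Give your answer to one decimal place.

19.0 cM

The recombinant classes are VI Z and vi z: 94 + 125 = 219.
Recombination frequency = 219/1155 = 0.1896 ≈ 19.0%, i.e. 19.0 cM.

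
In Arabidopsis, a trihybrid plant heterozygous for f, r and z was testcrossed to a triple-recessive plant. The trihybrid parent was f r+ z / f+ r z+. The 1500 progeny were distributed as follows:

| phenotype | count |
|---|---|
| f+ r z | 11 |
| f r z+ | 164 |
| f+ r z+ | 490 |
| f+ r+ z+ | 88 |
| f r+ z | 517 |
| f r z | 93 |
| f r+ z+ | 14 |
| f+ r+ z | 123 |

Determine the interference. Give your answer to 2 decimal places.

0.42

The two rarest classes, f r+ z+ and f+ r z, are the double crossovers. Comparing them with the parentals, only the z allele has switched, so z is the middle locus and the order is f – z – r.
f–z: (287 + 25)/1500 = 0.2080; z–r: (181 + 25)/1500 = 0.1373.
Expected DCO frequency = 0.2080 × 0.1373 ≈ 0.02856; observed = 25/1500 ≈ 0.01667.
Coefficient of coincidence = 0.01667/0.02856 ≈ 0.58; interference = 1 − 0.58 = 0.42.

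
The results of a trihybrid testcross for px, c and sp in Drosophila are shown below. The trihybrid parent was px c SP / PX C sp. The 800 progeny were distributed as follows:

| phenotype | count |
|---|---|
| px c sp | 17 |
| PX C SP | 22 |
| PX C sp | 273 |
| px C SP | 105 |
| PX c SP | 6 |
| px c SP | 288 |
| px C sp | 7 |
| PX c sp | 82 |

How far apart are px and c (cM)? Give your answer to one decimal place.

25.0 cM

The two rarest classes, PX c SP and px C sp, are the double crossovers. Comparing them with the parentals, only the px allele has switched, so px is the middle locus and the order is sp – px – c.
Crossovers in the px–c interval produce the single-crossover classes px C SP and PX c sp (105 + 82 = 187) plus the double crossovers (13).
RF(px–c) = (187 + 13) / 800 = 200/800 = 0.2500 → 25.0 cM.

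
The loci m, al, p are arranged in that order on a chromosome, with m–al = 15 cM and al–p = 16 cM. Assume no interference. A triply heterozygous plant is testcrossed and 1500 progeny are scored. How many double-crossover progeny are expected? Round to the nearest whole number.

36

Map distances give recombination frequencies of 0.150 and 0.160 for the two intervals.
With no interference, expected double-crossover frequency = 0.150 × 0.160 = 0.02400.
Expected number = 0.02400 × 1500 = 36.00 ≈ 36.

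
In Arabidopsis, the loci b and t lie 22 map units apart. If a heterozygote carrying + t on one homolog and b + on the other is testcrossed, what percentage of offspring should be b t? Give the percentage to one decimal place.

A map distance of 22 map units corresponds to a recombination frequency of 0.220.
The F1 is + t / b +, so b t is a recombinant gamete class with expected frequency r/2 = 0.220/2 = 0.1100.
That is 0.1100 = 11.0% of the progeny.

11.0%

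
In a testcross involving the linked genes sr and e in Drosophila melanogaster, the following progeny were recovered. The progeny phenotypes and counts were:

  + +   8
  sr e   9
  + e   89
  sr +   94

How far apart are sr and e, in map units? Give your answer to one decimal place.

The two most frequent classes, + e (89) and sr + (94), are the parental types, so the F1 was + e / sr +.
The recombinant classes are + + and sr e: 8 + 9 = 17.
Recombination frequency = 17/200 = 0.0850 ≈ 8.5%, i.e. 8.5 map units.

8.5 map units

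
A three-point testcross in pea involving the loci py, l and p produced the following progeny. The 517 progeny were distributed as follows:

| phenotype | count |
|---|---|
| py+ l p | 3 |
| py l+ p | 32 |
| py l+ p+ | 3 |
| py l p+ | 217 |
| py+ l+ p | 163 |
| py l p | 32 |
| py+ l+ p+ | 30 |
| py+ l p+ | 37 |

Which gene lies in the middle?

l

The two most frequent reciprocal classes, py l p+ and py+ l+ p, are the parental types, so the F1 was py l p+ / py+ l+ p.
The two rarest classes, py l+ p+ and py+ l p, are the double crossovers. Comparing them with the parentals, only the l allele has switched, so l is the middle locus and the order is py – l – p.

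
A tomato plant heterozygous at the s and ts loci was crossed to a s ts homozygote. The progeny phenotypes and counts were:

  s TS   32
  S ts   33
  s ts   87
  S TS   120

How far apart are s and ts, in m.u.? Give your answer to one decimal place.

23.9 m.u.

The two most frequent classes, S TS (120) and s ts (87), are the parental types, so the F1 was S TS / s ts.
The recombinant classes are S ts and s TS: 33 + 32 = 65.
Recombination frequency = 65/272 = 0.2390 ≈ 23.9%, i.e. 23.9 m.u.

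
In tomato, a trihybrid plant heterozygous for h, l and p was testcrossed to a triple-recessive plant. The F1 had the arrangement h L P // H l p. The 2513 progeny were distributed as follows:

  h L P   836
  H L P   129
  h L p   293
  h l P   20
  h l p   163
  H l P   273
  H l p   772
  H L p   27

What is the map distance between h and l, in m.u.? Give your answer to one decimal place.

The two rarest classes, h l P and H L p, are the double crossovers. Comparing them with the parentals, only the l allele has switched, so l is the middle locus and the order is h – l – p.
Crossovers in the h–l interval produce the single-crossover classes H L P and h l p (129 + 163 = 292) plus the double crossovers (47).
RF(h–l) = (292 + 47) / 2513 = 339/2513 = 0.1349 → 13.5 m.u.

13.5 m.u.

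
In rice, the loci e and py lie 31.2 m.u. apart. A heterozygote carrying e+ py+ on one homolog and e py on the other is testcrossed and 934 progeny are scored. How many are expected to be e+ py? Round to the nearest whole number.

146

A map distance of 31.2 m.u. corresponds to a recombination frequency of 0.312.
The F1 is e+ py+ / e py, so e+ py is a recombinant gamete class with expected frequency r/2 = 0.312/2 = 0.1560.
Expected number = 0.1560 × 934 = 145.70 ≈ 146.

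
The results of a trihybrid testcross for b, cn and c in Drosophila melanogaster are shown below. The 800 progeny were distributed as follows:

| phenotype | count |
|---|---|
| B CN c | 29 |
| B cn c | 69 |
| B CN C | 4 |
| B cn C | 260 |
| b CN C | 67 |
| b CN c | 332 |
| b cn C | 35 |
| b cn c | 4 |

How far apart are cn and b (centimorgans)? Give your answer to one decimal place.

The two most frequent reciprocal classes, b CN c and B cn C, are the parental types, so the F1 was b CN c / B cn C.
The two rarest classes, b cn c and B CN C, are the double crossovers. Comparing them with the parentals, only the cn allele has switched, so cn is the middle locus and the order is b – cn – c.
Crossovers in the b–cn interval produce the single-crossover classes B CN c and b cn C (29 + 35 = 64) plus the double crossovers (8).
RF(b–cn) = (64 + 8) / 800 = 72/800 = 0.0900 → 9.0 centimorgans.

9.0 centimorgans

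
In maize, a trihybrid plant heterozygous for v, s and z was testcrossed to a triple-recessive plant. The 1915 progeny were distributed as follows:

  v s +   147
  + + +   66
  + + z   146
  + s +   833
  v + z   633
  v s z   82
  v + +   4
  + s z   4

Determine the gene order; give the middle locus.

The two most frequent reciprocal classes, v + z and + s +, are the parental types, so the F1 was v + z / + s +.
The two rarest classes, v + + and + s z, are the double crossovers. Comparing them with the parentals, only the z allele has switched, so z is the middle locus and the order is s – z – v.

z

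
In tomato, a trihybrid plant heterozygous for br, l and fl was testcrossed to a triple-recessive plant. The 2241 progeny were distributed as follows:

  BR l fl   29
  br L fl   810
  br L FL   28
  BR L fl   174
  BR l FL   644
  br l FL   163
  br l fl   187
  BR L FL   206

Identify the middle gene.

fl

The two most frequent reciprocal classes, br L fl and BR l FL, are the parental types, so the F1 was br L fl / BR l FL.
The two rarest classes, br L FL and BR l fl, are the double crossovers. Comparing them with the parentals, only the fl allele has switched, so fl is the middle locus and the order is br – fl – l.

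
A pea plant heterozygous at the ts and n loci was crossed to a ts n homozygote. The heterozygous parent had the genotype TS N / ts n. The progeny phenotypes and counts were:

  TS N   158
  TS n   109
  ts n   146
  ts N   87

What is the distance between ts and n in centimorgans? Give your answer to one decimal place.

39.2 centimorgans

The recombinant classes are TS n and ts N: 109 + 87 = 196.
Recombination frequency = 196/500 = 0.3920 ≈ 39.2%, i.e. 39.2 centimorgans.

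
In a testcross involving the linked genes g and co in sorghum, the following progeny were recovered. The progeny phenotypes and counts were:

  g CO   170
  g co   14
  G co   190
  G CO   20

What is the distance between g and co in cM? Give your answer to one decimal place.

8.6 cM

The two most frequent classes, G co (190) and g CO (170), are the parental types, so the F1 was G co / g CO.
The recombinant classes are G CO and g co: 20 + 14 = 34.
Recombination frequency = 34/394 = 0.0863 ≈ 8.6%, i.e. 8.6 cM.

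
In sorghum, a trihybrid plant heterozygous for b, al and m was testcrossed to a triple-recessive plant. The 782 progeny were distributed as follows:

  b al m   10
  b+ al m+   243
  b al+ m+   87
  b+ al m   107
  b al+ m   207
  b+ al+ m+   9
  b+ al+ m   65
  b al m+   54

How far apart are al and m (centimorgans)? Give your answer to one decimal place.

The two most frequent reciprocal classes, b al+ m and b+ al m+, are the parental types, so the F1 was b al+ m / b+ al m+.
The two rarest classes, b al m and b+ al+ m+, are the double crossovers. Comparing them with the parentals, only the al allele has switched, so al is the middle locus and the order is b – al – m.
Crossovers in the al–m interval produce the single-crossover classes b al+ m+ and b+ al m (87 + 107 = 194) plus the double crossovers (19).
RF(al–m) = (194 + 19) / 782 = 213/782 = 0.2724 → 27.2 centimorgans.

27.2 centimorgans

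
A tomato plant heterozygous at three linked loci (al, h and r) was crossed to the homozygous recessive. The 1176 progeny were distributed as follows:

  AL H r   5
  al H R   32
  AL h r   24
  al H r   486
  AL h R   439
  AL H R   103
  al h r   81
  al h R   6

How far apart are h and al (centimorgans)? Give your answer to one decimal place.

16.6 centimorgans

The two most frequent reciprocal classes, al H r and AL h R, are the parental types, so the F1 was al H r / AL h R.
The two rarest classes, AL H r and al h R, are the double crossovers. Comparing them with the parentals, only the al allele has switched, so al is the middle locus and the order is h – al – r.
Crossovers in the h–al interval produce the single-crossover classes al h r and AL H R (81 + 103 = 184) plus the double crossovers (11).
RF(h–al) = (184 + 11) / 1176 = 195/1176 = 0.1658 → 16.6 centimorgans.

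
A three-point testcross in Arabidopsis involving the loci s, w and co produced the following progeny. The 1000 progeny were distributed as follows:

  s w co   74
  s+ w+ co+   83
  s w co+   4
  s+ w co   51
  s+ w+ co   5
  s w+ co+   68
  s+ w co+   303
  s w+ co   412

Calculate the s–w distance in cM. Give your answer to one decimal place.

16.6 cM

The two most frequent reciprocal classes, s w+ co and s+ w co+, are the parental types, so the F1 was s w+ co / s+ w co+.
The two rarest classes, s+ w+ co and s w co+, are the double crossovers. Comparing them with the parentals, only the s allele has switched, so s is the middle locus and the order is co – s – w.
Crossovers in the s–w interval produce the single-crossover classes s w co and s+ w+ co+ (74 + 83 = 157) plus the double crossovers (9).
RF(s–w) = (157 + 9) / 1000 = 166/1000 = 0.1660 → 16.6 cM.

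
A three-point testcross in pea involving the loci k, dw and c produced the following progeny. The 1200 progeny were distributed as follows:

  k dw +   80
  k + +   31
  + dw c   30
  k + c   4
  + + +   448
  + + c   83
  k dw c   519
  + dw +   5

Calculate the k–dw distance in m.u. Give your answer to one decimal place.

The two most frequent reciprocal classes, k dw c and + + +, are the parental types, so the F1 was k dw c / + + +.
The two rarest classes, k + c and + dw +, are the double crossovers. Comparing them with the parentals, only the dw allele has switched, so dw is the middle locus and the order is k – dw – c.
Crossovers in the k–dw interval produce the single-crossover classes + dw c and k + + (30 + 31 = 61) plus the double crossovers (9).
RF(k–dw) = (61 + 9) / 1200 = 70/1200 = 0.0583 → 5.8 m.u.

5.8 m.u.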